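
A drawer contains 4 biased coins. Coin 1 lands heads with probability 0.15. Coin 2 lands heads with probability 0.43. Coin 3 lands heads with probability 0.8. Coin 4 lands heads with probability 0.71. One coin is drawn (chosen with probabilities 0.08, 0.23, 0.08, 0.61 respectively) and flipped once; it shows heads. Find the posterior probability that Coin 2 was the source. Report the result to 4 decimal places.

P(heads|C1) = 0.15; P(heads|C2) = 0.43; P(heads|C3) = 0.8; P(heads|C4) = 0.71.
Prior × likelihood for each source: 0.08·0.15=0.01200, 0.23·0.43=0.09890, 0.08·0.8=0.06400, 0.61·0.71=0.4331. Summing gives P(heads) = 0.60800.
P(Coin 2 | heads) = 0.09890 / 0.60800 = 0.1627.

Posterior probability ≈ 0.1627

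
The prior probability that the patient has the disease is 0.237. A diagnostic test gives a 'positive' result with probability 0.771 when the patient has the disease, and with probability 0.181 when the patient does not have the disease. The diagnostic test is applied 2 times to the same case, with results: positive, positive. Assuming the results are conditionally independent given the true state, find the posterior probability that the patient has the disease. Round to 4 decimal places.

With H the event that the patient has the disease, the joint likelihood of the observed sequence is P(data|H) = 0.771·0.771 = 0.59444 and P(data|¬H) = 0.181·0.181 = 0.032761.
Bayes: P(H|data) = 0.237·0.59444 / (0.237·0.59444 + 0.763·0.032761) = 0.14088/0.16588 = 0.8493.

Posterior P(H) ≈ 0.8493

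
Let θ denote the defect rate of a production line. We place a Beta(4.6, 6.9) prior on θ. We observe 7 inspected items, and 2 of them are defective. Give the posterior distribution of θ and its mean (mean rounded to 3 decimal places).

Posterior: Beta(6.6, 11.9); mean ≈ 0.357

Observing 2 successes and 5 failures updates Beta(4.6, 6.9) by adding the success and failure counts to the two shape parameters: α = 4.6+2 = 6.6, β = 6.9+5 = 11.9.
Posterior mean = α/(α+β) = 6.6/18.5 = 0.357.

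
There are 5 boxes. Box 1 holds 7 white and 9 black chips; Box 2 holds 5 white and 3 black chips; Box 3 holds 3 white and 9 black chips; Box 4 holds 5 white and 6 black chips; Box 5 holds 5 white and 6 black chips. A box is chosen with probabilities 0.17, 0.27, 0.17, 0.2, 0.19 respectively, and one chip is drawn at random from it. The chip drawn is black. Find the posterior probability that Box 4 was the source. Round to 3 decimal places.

Posterior probability ≈ 0.203

P(black|Box 1) = 0.5625; P(black|Box 2) = 0.375; P(black|Box 3) = 0.75; P(black|Box 4) = 0.5455; P(black|Box 5) = 0.5455.
Prior × likelihood for each source: 0.17·0.5625=0.09563, 0.27·0.375=0.1013, 0.17·0.75=0.1275, 0.2·0.5455=0.1091, 0.19·0.5455=0.1036. Summing gives P(black) = 0.53710.
P(Box 4 | black) = 0.1091 / 0.53710 = 0.203.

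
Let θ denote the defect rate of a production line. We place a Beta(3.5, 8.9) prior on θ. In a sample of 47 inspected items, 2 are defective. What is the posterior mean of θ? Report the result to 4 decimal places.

The binomial likelihood is conjugate to the Beta prior: with 2 successes and 45 failures, the posterior is Beta(3.5+2, 8.9+45) = Beta(5.5, 53.9).
E[θ | data] = 5.5/(5.5+53.9) = 0.0926.

Posterior mean ≈ 0.0926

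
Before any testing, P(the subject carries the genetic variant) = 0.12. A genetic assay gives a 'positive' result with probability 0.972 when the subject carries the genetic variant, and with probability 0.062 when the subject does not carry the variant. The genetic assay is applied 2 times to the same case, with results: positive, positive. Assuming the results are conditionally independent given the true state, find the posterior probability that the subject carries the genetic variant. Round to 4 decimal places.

With H the event that the subject carries the genetic variant, the joint likelihood of the observed sequence is P(data|H) = 0.972·0.972 = 0.94478 and P(data|¬H) = 0.062·0.062 = 0.0038440.
Bayes: P(H|data) = 0.12·0.94478 / (0.12·0.94478 + 0.88·0.0038440) = 0.11337/0.11676 = 0.9710.

Posterior P(H) ≈ 0.9710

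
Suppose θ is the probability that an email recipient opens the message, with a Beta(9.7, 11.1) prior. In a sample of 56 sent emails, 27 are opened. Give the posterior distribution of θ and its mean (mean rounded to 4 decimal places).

Posterior: Beta(36.7, 40.1); mean ≈ 0.4779

The binomial likelihood is conjugate to the Beta prior: with 27 successes and 29 failures, the posterior is Beta(9.7+27, 11.1+29) = Beta(36.7, 40.1).
Posterior mean = α/(α+β) = 36.7/76.8 = 0.4779.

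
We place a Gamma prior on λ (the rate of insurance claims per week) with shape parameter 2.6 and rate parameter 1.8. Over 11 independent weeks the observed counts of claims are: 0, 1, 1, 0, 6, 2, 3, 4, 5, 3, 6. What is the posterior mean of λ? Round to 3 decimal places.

Posterior mean ≈ 2.625

The Poisson likelihood adds the total count to the shape and the number of exposure periods to the rate. Here ∑xᵢ = 31 and n = 11, so shape 2.6→33.6 and rate 1.8→12.8.
E[λ | data] = 33.6/12.8 = 2.625.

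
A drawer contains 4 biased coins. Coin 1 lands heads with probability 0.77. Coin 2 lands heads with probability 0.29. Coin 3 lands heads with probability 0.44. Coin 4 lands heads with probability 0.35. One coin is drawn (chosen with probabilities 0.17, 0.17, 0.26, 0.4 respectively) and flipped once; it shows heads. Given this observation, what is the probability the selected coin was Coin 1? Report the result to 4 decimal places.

Posterior probability ≈ 0.3012

Tabulate prior·likelihood by source: [1] prior 0.17, lik 0.77, product 0.1309; [2] prior 0.17, lik 0.29, product 0.04930; [3] prior 0.26, lik 0.44, product 0.1144; [4] prior 0.4, lik 0.35, product 0.1400.
Normalizing constant = 0.43460; the posterior for Coin 1 is its product over the sum, 0.1309/0.43460 = 0.3012.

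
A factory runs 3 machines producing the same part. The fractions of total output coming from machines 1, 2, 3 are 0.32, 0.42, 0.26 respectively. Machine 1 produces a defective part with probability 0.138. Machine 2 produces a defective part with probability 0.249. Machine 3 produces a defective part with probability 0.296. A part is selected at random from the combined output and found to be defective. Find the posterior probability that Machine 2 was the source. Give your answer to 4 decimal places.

P(defective|M1) = 0.138; P(defective|M2) = 0.249; P(defective|M3) = 0.296.
Prior × likelihood for each source: 0.32·0.138=0.04416, 0.42·0.249=0.1046, 0.26·0.296=0.07696. Summing gives P(defective) = 0.22570.
P(Machine 2 | defective) = 0.1046 / 0.22570 = 0.4634.

Posterior probability ≈ 0.4634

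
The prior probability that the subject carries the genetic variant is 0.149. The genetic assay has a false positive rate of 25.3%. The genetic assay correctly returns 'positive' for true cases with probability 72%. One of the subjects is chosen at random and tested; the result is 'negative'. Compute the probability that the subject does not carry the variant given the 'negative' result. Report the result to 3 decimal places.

P(¬H | E) ≈ 0.938

Write H for 'the subject carries the genetic variant'. Prior odds H:¬H = 0.149/0.851 = 0.17509. For the 'negative' outcome, the likelihood ratio is 0.28/0.747 = 0.37483.
Posterior odds = 0.17509 × 0.37483 = 0.065629, so P(H|E) = 0.065629/(1+0.065629) = 0.062. Then P(¬H|E) = 1 − 0.062 = 0.938.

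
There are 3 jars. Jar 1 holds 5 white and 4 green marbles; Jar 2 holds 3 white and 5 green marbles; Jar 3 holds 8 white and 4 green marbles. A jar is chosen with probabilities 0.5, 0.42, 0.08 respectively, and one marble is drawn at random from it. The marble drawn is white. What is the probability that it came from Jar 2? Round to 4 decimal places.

Posterior probability ≈ 0.3223

Tabulate prior·likelihood by source: [1] prior 0.5, lik 0.5556, product 0.2778; [2] prior 0.42, lik 0.375, product 0.1575; [3] prior 0.08, lik 0.6667, product 0.05333.
Normalizing constant = 0.48861; the posterior for Jar 2 is its product over the sum, 0.1575/0.48861 = 0.3223.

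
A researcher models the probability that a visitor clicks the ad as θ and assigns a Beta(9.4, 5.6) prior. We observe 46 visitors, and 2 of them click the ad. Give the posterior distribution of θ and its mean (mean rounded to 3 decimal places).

Posterior: Beta(11.4, 49.6); mean ≈ 0.187

Observing 2 successes and 44 failures updates Beta(9.4, 5.6) by adding the success and failure counts to the two shape parameters: α = 9.4+2 = 11.4, β = 5.6+44 = 49.6.
E[θ | data] = 11.4/(11.4+49.6) = 0.187.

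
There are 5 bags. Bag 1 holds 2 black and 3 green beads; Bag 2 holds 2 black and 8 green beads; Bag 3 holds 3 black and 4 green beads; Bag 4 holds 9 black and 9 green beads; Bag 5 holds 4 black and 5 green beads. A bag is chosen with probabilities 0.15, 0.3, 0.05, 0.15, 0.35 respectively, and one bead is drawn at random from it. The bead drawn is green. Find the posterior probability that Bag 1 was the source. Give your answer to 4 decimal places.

Tabulate prior·likelihood by source: [1] prior 0.15, lik 0.6, product 0.09000; [2] prior 0.3, lik 0.8, product 0.2400; [3] prior 0.05, lik 0.5714, product 0.02857; [4] prior 0.15, lik 0.5, product 0.07500; [5] prior 0.35, lik 0.5556, product 0.1944.
Normalizing constant = 0.62802; the posterior for Bag 1 is its product over the sum, 0.09000/0.62802 = 0.1433.

Posterior probability ≈ 0.1433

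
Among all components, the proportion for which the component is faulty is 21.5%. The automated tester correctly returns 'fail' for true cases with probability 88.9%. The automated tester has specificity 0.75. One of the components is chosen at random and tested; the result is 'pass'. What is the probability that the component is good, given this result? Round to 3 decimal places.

Write H for 'the component is faulty'. Prior odds H:¬H = 0.215/0.785 = 0.27389. For the 'pass' outcome, the likelihood ratio is 0.111/0.75 = 0.14800.
Posterior odds = 0.27389 × 0.14800 = 0.040535, so P(H|E) = 0.040535/(1+0.040535) = 0.039. Then P(¬H|E) = 1 − 0.039 = 0.961.

P(¬H | E) ≈ 0.961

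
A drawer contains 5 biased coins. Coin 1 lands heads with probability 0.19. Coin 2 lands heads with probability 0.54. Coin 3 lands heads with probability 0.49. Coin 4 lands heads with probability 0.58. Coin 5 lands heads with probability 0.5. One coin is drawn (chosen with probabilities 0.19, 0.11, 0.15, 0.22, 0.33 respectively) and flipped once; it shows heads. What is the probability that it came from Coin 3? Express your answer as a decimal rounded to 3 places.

P(heads|C1) = 0.19; P(heads|C2) = 0.54; P(heads|C3) = 0.49; P(heads|C4) = 0.58; P(heads|C5) = 0.5.
Prior × likelihood for each source: 0.19·0.19=0.03610, 0.11·0.54=0.05940, 0.15·0.49=0.07350, 0.22·0.58=0.1276, 0.33·0.5=0.1650. Summing gives P(heads) = 0.46160.
P(Coin 3 | heads) = 0.07350 / 0.46160 = 0.159.

Posterior probability ≈ 0.159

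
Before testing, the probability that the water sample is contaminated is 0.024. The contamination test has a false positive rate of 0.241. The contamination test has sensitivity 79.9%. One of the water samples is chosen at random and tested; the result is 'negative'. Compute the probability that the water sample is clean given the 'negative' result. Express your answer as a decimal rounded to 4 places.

P(¬H | E) ≈ 0.9935

Let H be the event that the water sample is contaminated. P(H) = 0.024, so P(¬H) = 0.976. With E the 'negative' result, P(E|H) = 0.201 and P(E|¬H) = 0.759.
P(E) = 0.201·0.024 + 0.759·0.976 = 0.0048240 + 0.74078 = 0.74561.
By Bayes' theorem, P(H|E) = 0.0048240 / 0.74561 = 0.0065. Hence P(¬H|E) = 1 − 0.0065 = 0.9935.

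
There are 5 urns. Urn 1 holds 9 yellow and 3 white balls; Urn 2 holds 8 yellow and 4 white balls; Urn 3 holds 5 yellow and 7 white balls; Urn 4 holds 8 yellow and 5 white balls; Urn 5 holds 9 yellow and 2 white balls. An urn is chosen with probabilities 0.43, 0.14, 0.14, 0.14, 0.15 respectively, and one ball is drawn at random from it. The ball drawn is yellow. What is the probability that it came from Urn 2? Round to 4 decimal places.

Posterior probability ≈ 0.1366

Tabulate prior·likelihood by source: [1] prior 0.43, lik 0.75, product 0.3225; [2] prior 0.14, lik 0.6667, product 0.09333; [3] prior 0.14, lik 0.4167, product 0.05833; [4] prior 0.14, lik 0.6154, product 0.08615; [5] prior 0.15, lik 0.8182, product 0.1227.
Normalizing constant = 0.68305; the posterior for Urn 2 is its product over the sum, 0.09333/0.68305 = 0.1366.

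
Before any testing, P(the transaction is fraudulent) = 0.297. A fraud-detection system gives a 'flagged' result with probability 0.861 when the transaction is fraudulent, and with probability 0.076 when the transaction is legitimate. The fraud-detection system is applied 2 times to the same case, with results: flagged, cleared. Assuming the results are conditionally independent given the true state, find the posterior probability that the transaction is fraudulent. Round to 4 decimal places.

Posterior P(H) ≈ 0.4186

Let H be the event that the transaction is fraudulent; start with P(H) = 0.297. P('flagged'|H) = 0.861, P('flagged'|¬H) = 0.076.
Update on result 1 ('flagged'): P(H) ← 0.861·0.2970 / (0.861·0.2970 + 0.076·0.7030) = 0.25572/0.30915 = 0.8272.
Update on result 2 ('cleared'): P(H) ← 0.139·0.8272 / (0.139·0.8272 + 0.924·0.1728) = 0.11498/0.27467 = 0.4186.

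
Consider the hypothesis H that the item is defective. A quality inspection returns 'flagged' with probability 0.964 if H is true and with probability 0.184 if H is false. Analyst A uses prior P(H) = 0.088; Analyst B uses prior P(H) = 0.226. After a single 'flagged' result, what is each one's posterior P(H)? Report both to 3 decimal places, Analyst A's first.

Analyst A: 0.336; Analyst B: 0.605

The likelihood ratio for a 'flagged' result is 0.964/0.184 = 5.2391.
Analyst A: prior odds 0.088/0.912 = 0.096491; posterior odds 0.50553; posterior probability 0.336.
Analyst B: prior odds 0.226/0.774 = 0.29199; posterior odds 1.5298; posterior probability 0.605.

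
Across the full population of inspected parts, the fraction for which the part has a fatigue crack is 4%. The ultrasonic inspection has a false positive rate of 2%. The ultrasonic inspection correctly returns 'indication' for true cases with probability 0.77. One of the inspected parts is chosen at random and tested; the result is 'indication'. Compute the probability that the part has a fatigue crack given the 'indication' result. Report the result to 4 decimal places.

Write H for 'the part has a fatigue crack'. Prior odds H:¬H = 0.04/0.96 = 0.041667. For the 'indication' outcome, the likelihood ratio is 0.77/0.02 = 38.500.
Posterior odds = 0.041667 × 38.500 = 1.6042, so P(H|E) = 1.6042/(1+1.6042) = 0.6160.

P(H | E) ≈ 0.6160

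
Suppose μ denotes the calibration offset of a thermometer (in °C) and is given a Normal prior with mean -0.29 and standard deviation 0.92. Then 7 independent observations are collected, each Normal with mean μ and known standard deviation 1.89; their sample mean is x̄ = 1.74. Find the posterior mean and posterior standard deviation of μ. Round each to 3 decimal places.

Posterior mean ≈ 0.976; posterior SD ≈ 0.564

With known σ, the Normal prior is conjugate. Weight on the data is w = (n/σ²)/(n/σ² + 1/τ₀²) = 1.95963/(1.95963+1.18147) = 0.62387.
Posterior mean = w·x̄ + (1−w)·μ₀ = 0.62387·1.74 + 0.37613·-0.29 = 0.976. Posterior variance = 1/(1.95963+1.18147) = 0.318359, so SD = 0.564.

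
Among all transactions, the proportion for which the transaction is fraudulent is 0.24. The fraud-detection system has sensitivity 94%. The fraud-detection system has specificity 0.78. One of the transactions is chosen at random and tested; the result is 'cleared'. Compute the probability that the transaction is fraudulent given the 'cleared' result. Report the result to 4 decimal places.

P(H | E) ≈ 0.0237

Let H be the event that the transaction is fraudulent. P(H) = 0.24, so P(¬H) = 0.76. With E the 'cleared' result, P(E|H) = 0.06 and P(E|¬H) = 0.78.
P(E) = 0.06·0.24 + 0.78·0.76 = 0.014400 + 0.59280 = 0.60720.
By Bayes' theorem, P(H|E) = 0.014400 / 0.60720 = 0.0237.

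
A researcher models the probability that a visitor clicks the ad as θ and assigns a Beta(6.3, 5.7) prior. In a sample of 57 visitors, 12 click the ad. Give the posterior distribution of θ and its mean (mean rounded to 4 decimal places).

Posterior: Beta(18.3, 50.7); mean ≈ 0.2652

Observing 12 successes and 45 failures updates Beta(6.3, 5.7) by adding the success and failure counts to the two shape parameters: α = 6.3+12 = 18.3, β = 5.7+45 = 50.7.
E[θ | data] = 18.3/(18.3+50.7) = 0.2652.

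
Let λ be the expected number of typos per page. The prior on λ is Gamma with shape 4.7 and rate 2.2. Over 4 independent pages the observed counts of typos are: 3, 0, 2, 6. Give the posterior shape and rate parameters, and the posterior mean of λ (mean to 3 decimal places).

Posterior: Gamma(shape=15.7, rate=6.2); mean ≈ 2.532

Total count ∑xᵢ = 11 over n = 4 pages.
Gamma is conjugate to the Poisson likelihood: posterior is Gamma(shape = 4.7+11 = 15.7, rate = 2.2+4 = 6.2).
Posterior mean = shape/rate = 15.7/6.2 = 2.532.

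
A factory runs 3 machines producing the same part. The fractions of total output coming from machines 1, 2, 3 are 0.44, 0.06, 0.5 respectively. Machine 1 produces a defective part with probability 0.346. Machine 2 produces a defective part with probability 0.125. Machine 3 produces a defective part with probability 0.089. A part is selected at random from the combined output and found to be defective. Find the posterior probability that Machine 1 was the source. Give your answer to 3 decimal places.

P(defective|M1) = 0.346; P(defective|M2) = 0.125; P(defective|M3) = 0.089.
Prior × likelihood for each source: 0.44·0.346=0.1522, 0.06·0.125=0.007500, 0.5·0.089=0.04450. Summing gives P(defective) = 0.20424.
P(Machine 1 | defective) = 0.1522 / 0.20424 = 0.745.

Posterior probability ≈ 0.745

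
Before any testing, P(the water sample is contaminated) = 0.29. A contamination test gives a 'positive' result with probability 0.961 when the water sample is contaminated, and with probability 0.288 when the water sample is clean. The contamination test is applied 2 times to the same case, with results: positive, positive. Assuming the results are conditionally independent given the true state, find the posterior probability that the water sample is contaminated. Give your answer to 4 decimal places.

Posterior P(H) ≈ 0.8197

With H the event that the water sample is contaminated, the joint likelihood of the observed sequence is P(data|H) = 0.961·0.961 = 0.92352 and P(data|¬H) = 0.288·0.288 = 0.082944.
Bayes: P(H|data) = 0.29·0.92352 / (0.29·0.92352 + 0.71·0.082944) = 0.26782/0.32671 = 0.8197.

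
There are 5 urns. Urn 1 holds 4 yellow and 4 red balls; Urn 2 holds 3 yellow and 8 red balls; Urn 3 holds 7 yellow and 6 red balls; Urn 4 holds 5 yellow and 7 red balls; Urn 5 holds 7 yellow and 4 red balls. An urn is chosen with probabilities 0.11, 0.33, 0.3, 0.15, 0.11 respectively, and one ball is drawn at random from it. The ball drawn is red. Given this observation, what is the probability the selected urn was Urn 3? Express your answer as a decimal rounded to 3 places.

Posterior probability ≈ 0.247

Tabulate prior·likelihood by source: [1] prior 0.11, lik 0.5, product 0.05500; [2] prior 0.33, lik 0.7273, product 0.2400; [3] prior 0.3, lik 0.4615, product 0.1385; [4] prior 0.15, lik 0.5833, product 0.08750; [5] prior 0.11, lik 0.3636, product 0.04000.
Normalizing constant = 0.56096; the posterior for Urn 3 is its product over the sum, 0.1385/0.56096 = 0.247.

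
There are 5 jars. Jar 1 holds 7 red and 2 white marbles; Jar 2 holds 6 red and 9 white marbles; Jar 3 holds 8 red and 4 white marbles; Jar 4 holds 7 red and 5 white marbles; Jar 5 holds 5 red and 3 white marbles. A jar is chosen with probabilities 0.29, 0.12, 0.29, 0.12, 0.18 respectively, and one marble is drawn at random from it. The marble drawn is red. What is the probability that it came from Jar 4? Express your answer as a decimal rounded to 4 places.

Posterior probability ≈ 0.1078

Tabulate prior·likelihood by source: [1] prior 0.29, lik 0.7778, product 0.2256; [2] prior 0.12, lik 0.4, product 0.04800; [3] prior 0.29, lik 0.6667, product 0.1933; [4] prior 0.12, lik 0.5833, product 0.07000; [5] prior 0.18, lik 0.625, product 0.1125.
Normalizing constant = 0.64939; the posterior for Jar 4 is its product over the sum, 0.07000/0.64939 = 0.1078.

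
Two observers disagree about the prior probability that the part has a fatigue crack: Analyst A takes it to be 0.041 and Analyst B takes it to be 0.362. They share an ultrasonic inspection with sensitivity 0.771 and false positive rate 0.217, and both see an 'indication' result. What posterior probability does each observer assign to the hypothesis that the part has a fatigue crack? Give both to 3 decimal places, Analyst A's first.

P('+'|H) = 0.771, P('+'|¬H) = 0.217.
Analyst A: numerator 0.771·0.041 = 0.031611; evidence = 0.031611+0.217·0.959 = 0.23971; posterior = 0.132.
Analyst B: numerator 0.771·0.362 = 0.27910; evidence = 0.27910+0.217·0.638 = 0.41755; posterior = 0.668.

Analyst A: 0.132; Analyst B: 0.668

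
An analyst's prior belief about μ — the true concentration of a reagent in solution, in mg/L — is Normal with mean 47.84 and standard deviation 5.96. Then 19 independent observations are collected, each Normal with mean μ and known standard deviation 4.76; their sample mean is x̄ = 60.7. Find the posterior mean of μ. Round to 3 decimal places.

Prior precision 1/τ₀² = 1/5.96² = 0.0281519; data precision n/σ² = 19/4.76² = 0.838571.
Posterior precision = 0.0281519 + 0.838571 = 0.866723.
Posterior mean = (0.0281519·47.84 + 0.838571·60.7) / 0.866723 = 60.282.

Posterior mean ≈ 60.282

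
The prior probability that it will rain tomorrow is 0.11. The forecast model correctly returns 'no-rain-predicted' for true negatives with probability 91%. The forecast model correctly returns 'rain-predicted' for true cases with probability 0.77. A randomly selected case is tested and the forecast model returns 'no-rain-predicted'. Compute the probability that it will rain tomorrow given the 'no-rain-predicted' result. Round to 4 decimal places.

Write H for 'it will rain tomorrow'. Prior odds H:¬H = 0.11/0.89 = 0.12360. For the 'no-rain-predicted' outcome, the likelihood ratio is 0.23/0.91 = 0.25275.
Posterior odds = 0.12360 × 0.25275 = 0.031238, so P(H|E) = 0.031238/(1+0.031238) = 0.0303.

P(H | E) ≈ 0.0303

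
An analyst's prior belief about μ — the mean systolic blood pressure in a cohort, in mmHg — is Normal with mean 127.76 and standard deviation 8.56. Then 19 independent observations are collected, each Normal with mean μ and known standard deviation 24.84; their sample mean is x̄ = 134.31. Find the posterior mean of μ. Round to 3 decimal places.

Posterior mean ≈ 132.299

With known σ, the Normal prior is conjugate. Weight on the data is w = (n/σ²)/(n/σ² + 1/τ₀²) = 0.0307929/(0.0307929+0.0136475) = 0.69290.
Posterior mean = w·x̄ + (1−w)·μ₀ = 0.69290·134.31 + 0.30710·127.76 = 132.299.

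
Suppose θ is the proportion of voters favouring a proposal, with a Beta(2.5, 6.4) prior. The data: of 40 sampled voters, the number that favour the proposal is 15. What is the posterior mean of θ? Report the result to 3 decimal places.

Observing 15 successes and 25 failures updates Beta(2.5, 6.4) by adding the success and failure counts to the two shape parameters: α = 2.5+15 = 17.5, β = 6.4+25 = 31.4.
E[θ | data] = 17.5/(17.5+31.4) = 0.358.

Posterior mean ≈ 0.358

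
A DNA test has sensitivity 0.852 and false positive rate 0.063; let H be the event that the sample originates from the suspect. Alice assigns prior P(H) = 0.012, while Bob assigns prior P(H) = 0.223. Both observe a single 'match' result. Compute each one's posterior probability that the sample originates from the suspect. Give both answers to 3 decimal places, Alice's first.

P('+'|H) = 0.852, P('+'|¬H) = 0.063.
Alice: numerator 0.852·0.012 = 0.010224; evidence = 0.010224+0.063·0.988 = 0.072468; posterior = 0.141.
Bob: numerator 0.852·0.223 = 0.19000; evidence = 0.19000+0.063·0.777 = 0.23895; posterior = 0.795.

Alice: 0.141; Bob: 0.795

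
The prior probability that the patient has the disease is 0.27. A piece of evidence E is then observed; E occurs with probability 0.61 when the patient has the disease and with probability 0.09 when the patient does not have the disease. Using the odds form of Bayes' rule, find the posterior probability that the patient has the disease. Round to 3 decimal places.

Posterior probability ≈ 0.715

Prior odds = 0.27/(1−0.27) = 0.36986.
Likelihood ratio for E = 0.61/0.09 = 6.7778.
Posterior odds = prior odds × LR = 2.5068.
Posterior probability = odds/(1+odds) = 2.5068/3.5068 = 0.715.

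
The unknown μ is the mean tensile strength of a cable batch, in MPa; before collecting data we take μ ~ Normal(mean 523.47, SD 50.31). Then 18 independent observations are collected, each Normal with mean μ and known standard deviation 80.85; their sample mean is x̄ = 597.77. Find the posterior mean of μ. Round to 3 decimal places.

Posterior mean ≈ 588.447

Prior precision 1/τ₀² = 1/50.31² = 0.00039509; data precision n/σ² = 18/80.85² = 0.00275367.
Posterior precision = 0.00039509 + 0.00275367 = 0.00314876.
Posterior mean = (0.00039509·523.47 + 0.00275367·597.77) / 0.00314876 = 588.447.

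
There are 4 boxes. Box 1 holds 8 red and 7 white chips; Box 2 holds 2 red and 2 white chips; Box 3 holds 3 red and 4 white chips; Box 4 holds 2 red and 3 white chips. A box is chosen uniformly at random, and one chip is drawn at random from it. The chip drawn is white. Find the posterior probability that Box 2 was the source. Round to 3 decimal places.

P(white|Box 1) = 0.4667; P(white|Box 2) = 0.5; P(white|Box 3) = 0.5714; P(white|Box 4) = 0.6.
Prior × likelihood for each source: 0.25·0.4667=0.1167, 0.25·0.5=0.1250, 0.25·0.5714=0.1429, 0.25·0.6=0.1500. Summing gives P(white) = 0.53452.
P(Box 2 | white) = 0.1250 / 0.53452 = 0.234.

Posterior probability ≈ 0.234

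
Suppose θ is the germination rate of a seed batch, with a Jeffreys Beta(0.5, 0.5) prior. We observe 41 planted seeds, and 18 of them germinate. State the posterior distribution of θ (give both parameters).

Posterior: Beta(18.5, 23.5)

Observing 18 successes and 23 failures updates Beta(0.5, 0.5) by adding the success and failure counts to the two shape parameters: α = 0.5+18 = 18.5, β = 0.5+23 = 23.5.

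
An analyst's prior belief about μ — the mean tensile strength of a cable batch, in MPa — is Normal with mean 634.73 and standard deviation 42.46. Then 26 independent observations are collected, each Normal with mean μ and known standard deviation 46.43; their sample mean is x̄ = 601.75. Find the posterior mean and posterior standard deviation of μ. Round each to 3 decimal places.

With known σ, the Normal prior is conjugate. Weight on the data is w = (n/σ²)/(n/σ² + 1/τ₀²) = 0.0120608/(0.0120608+0.00055468) = 0.95603.
Posterior mean = w·x̄ + (1−w)·μ₀ = 0.95603·601.75 + 0.043968·634.73 = 603.200. Posterior variance = 1/(0.0120608+0.00055468) = 79.2677, so SD = 8.903.

Posterior mean ≈ 603.200; posterior SD ≈ 8.903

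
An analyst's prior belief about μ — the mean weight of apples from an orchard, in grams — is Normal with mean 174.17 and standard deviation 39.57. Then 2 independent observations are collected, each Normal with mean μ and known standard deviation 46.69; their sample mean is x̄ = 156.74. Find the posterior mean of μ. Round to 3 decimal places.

With known σ, the Normal prior is conjugate. Weight on the data is w = (n/σ²)/(n/σ² + 1/τ₀²) = 0.00091745/(0.00091745+0.00063866) = 0.58958.
Posterior mean = w·x̄ + (1−w)·μ₀ = 0.58958·156.74 + 0.41042·174.17 = 163.894.

Posterior mean ≈ 163.894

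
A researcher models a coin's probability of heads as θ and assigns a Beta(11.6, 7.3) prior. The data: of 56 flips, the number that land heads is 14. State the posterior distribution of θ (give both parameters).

The binomial likelihood is conjugate to the Beta prior: with 14 successes and 42 failures, the posterior is Beta(11.6+14, 7.3+42) = Beta(25.6, 49.3).

Posterior: Beta(25.6, 49.3)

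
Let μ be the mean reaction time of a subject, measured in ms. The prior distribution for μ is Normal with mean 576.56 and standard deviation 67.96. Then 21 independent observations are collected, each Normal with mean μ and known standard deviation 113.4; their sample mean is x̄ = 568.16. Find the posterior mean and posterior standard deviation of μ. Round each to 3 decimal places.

Prior precision 1/τ₀² = 1/67.96² = 0.00021652; data precision n/σ² = 21/113.4² = 0.00163303.
Posterior precision = 0.00021652 + 0.00163303 = 0.00184954, giving posterior SD = 1/√0.00184954 = 23.252.
Posterior mean = (0.00021652·576.56 + 0.00163303·568.16) / 0.00184954 = 569.143.

Posterior mean ≈ 569.143; posterior SD ≈ 23.252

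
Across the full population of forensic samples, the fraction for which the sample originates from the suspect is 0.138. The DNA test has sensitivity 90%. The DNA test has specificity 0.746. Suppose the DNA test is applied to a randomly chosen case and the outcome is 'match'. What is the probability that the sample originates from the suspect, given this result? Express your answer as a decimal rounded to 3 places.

Let H be the event that the sample originates from the suspect. P(H) = 0.138, so P(¬H) = 0.862. With E the 'match' result, P(E|H) = 0.9 and P(E|¬H) = 0.254.
P(E) = 0.9·0.138 + 0.254·0.862 = 0.12420 + 0.21895 = 0.34315.
By Bayes' theorem, P(H|E) = 0.12420 / 0.34315 = 0.362.

P(H | E) ≈ 0.362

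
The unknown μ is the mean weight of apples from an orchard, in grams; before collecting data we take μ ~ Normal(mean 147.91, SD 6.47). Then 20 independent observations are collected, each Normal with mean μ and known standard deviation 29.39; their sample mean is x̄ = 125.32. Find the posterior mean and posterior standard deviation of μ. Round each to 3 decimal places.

Posterior mean ≈ 136.791; posterior SD ≈ 4.611

Prior precision 1/τ₀² = 1/6.47² = 0.0238886; data precision n/σ² = 20/29.39² = 0.0231543.
Posterior precision = 0.0238886 + 0.0231543 = 0.0470429, giving posterior SD = 1/√0.0470429 = 4.611.
Posterior mean = (0.0238886·147.91 + 0.0231543·125.32) / 0.0470429 = 136.791.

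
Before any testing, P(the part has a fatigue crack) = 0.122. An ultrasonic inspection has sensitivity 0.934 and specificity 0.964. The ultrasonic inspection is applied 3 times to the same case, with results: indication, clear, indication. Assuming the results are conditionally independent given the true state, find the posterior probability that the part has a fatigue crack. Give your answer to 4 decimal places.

Let H be the event that the part has a fatigue crack; start with P(H) = 0.122. P('indication'|H) = 0.934, P('indication'|¬H) = 0.036.
Update on result 1 ('indication'): P(H) ← 0.934·0.1220 / (0.934·0.1220 + 0.036·0.8780) = 0.11395/0.14556 = 0.7828.
Update on result 2 ('clear'): P(H) ← 0.066·0.7828 / (0.066·0.7828 + 0.964·0.2172) = 0.051668/0.26100 = 0.1980.
Update on result 3 ('indication'): P(H) ← 0.934·0.1980 / (0.934·0.1980 + 0.036·0.8020) = 0.18489/0.21377 = 0.8649.

Posterior P(H) ≈ 0.8649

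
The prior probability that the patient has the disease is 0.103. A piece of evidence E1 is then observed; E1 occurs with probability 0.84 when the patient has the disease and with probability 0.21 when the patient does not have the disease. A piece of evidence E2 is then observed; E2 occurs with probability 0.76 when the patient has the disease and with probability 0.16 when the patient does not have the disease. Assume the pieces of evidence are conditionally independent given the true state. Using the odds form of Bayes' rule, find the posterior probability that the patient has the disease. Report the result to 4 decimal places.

Prior odds = 0.103/(1−0.103) = 0.11483. In log-odds, ln(0.11483) = -2.1643.
Add log likelihood ratios: ln(4.0000) + ln(4.7500) = 2.9444.
Posterior log-odds = 0.78011, so posterior odds = exp(0.78011) = 2.1817. Converting, P(H|E) = 2.1817/3.1817 = 0.6857.

Posterior probability ≈ 0.6857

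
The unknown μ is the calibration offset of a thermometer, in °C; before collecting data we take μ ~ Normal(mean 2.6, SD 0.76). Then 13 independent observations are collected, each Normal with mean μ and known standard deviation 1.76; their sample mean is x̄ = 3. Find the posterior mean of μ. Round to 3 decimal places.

With known σ, the Normal prior is conjugate. Weight on the data is w = (n/σ²)/(n/σ² + 1/τ₀²) = 4.19680/(4.19680+1.73130) = 0.70795.
Posterior mean = w·x̄ + (1−w)·μ₀ = 0.70795·3 + 0.29205·2.6 = 2.883.

Posterior mean ≈ 2.883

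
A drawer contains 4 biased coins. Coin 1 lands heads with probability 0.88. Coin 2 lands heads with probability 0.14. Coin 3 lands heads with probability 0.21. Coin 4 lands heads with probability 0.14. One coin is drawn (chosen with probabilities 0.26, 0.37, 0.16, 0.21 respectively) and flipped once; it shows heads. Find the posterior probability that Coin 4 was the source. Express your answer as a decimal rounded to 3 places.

Tabulate prior·likelihood by source: [1] prior 0.26, lik 0.88, product 0.2288; [2] prior 0.37, lik 0.14, product 0.05180; [3] prior 0.16, lik 0.21, product 0.03360; [4] prior 0.21, lik 0.14, product 0.02940.
Normalizing constant = 0.34360; the posterior for Coin 4 is its product over the sum, 0.02940/0.34360 = 0.086.

Posterior probability ≈ 0.086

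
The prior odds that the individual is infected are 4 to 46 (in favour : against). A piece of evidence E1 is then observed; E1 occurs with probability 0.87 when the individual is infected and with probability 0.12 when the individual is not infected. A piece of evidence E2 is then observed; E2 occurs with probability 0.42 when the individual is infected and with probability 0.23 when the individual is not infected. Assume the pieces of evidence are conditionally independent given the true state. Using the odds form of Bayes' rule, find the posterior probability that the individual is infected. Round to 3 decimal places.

Posterior probability ≈ 0.535

Prior odds = 4/46 = 0.086957.
Likelihood ratio for E1 = 0.87/0.12 = 7.2500.
Likelihood ratio for E2 = 0.42/0.23 = 1.8261.
Posterior odds = prior odds × LR₁ × LR₂ = 1.1512.
Posterior probability = odds/(1+odds) = 1.1512/2.1512 = 0.535.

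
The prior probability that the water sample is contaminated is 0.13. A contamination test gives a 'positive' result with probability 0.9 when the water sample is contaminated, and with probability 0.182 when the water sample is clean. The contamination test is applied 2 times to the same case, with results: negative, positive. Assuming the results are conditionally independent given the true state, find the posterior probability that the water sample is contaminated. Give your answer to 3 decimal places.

With H the event that the water sample is contaminated, the joint likelihood of the observed sequence is P(data|H) = 0.1·0.9 = 0.090000 and P(data|¬H) = 0.818·0.182 = 0.14888.
Bayes: P(H|data) = 0.13·0.090000 / (0.13·0.090000 + 0.87·0.14888) = 0.011700/0.14122 = 0.0828.

Posterior P(H) ≈ 0.083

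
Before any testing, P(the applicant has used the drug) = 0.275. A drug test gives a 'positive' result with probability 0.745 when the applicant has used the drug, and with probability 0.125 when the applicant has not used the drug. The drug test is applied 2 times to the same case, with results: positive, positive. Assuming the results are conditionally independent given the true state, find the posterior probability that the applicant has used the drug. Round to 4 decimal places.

Posterior P(H) ≈ 0.9309

Let H be the event that the applicant has used the drug; start with P(H) = 0.275. P('positive'|H) = 0.745, P('positive'|¬H) = 0.125.
Update on result 1 ('positive'): P(H) ← 0.745·0.2750 / (0.745·0.2750 + 0.125·0.7250) = 0.20488/0.29550 = 0.6933.
Update on result 2 ('positive'): P(H) ← 0.745·0.6933 / (0.745·0.6933 + 0.125·0.3067) = 0.51652/0.55486 = 0.9309.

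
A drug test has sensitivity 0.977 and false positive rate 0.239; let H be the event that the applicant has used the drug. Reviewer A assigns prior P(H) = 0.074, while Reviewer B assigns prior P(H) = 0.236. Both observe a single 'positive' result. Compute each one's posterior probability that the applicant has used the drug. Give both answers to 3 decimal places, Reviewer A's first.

Reviewer A: 0.246; Reviewer B: 0.558

The likelihood ratio for a 'positive' result is 0.977/0.239 = 4.0879.
Reviewer A: prior odds 0.074/0.926 = 0.079914; posterior odds 0.32668; posterior probability 0.246.
Reviewer B: prior odds 0.236/0.764 = 0.30890; posterior odds 1.2627; posterior probability 0.558.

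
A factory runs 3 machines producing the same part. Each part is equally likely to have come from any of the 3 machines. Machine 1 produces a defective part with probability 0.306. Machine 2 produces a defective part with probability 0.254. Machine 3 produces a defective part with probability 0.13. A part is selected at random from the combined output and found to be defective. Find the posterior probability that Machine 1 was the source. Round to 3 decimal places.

Tabulate prior·likelihood by source: [1] prior 0.333333, lik 0.306, product 0.1020; [2] prior 0.333333, lik 0.254, product 0.08467; [3] prior 0.333333, lik 0.13, product 0.04333.
Normalizing constant = 0.23000; the posterior for Machine 1 is its product over the sum, 0.1020/0.23000 = 0.443.

Posterior probability ≈ 0.443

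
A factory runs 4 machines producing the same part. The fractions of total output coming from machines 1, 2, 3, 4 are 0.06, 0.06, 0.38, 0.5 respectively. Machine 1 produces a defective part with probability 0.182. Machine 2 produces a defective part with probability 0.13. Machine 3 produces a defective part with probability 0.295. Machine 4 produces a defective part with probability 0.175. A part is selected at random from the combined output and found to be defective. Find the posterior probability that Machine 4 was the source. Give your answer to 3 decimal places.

Tabulate prior·likelihood by source: [1] prior 0.06, lik 0.182, product 0.01092; [2] prior 0.06, lik 0.13, product 0.007800; [3] prior 0.38, lik 0.295, product 0.1121; [4] prior 0.5, lik 0.175, product 0.08750.
Normalizing constant = 0.21832; the posterior for Machine 4 is its product over the sum, 0.08750/0.21832 = 0.401.

Posterior probability ≈ 0.401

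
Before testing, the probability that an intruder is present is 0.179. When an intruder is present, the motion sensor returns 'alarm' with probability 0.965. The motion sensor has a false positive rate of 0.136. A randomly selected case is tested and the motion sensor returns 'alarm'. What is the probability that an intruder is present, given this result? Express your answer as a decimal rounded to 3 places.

P(H | E) ≈ 0.607

Let H be the event that an intruder is present. P(H) = 0.179, so P(¬H) = 0.821. With E the 'alarm' result, P(E|H) = 0.965 and P(E|¬H) = 0.136.
P(E) = 0.965·0.179 + 0.136·0.821 = 0.17273 + 0.11166 = 0.28439.
By Bayes' theorem, P(H|E) = 0.17273 / 0.28439 = 0.607.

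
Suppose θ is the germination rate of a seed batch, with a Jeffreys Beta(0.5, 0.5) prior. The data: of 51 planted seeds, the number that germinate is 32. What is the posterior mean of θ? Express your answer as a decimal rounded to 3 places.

Posterior mean ≈ 0.625

Observing 32 successes and 19 failures updates Beta(0.5, 0.5) by adding the success and failure counts to the two shape parameters: α = 0.5+32 = 32.5, β = 0.5+19 = 19.5.
E[θ | data] = 32.5/(32.5+19.5) = 0.625.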